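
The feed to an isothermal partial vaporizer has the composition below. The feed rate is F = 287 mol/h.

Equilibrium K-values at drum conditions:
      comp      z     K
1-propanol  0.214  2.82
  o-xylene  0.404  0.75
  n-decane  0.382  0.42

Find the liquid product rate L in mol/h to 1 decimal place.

Rachford–Rice: g(V/F) = Σ zᵢ(Kᵢ−1)/(1+V/F(Kᵢ−1)) = 0.
Feasibility: ΣzᵢKᵢ = 1.067, Σzᵢ/Kᵢ = 1.524 — both > 1, two phases present.
Iterate (Newton) starting at V/F = 0.5:
  V/F = 0.500: g = -0.2236, g' = -0.482 → V/F = 0.036
  V/F = 0.036: g = 0.0370, g' = -0.783 → V/F = 0.084
  V/F = 0.084: g = 0.0020, g' = -0.702 → V/F = 0.087
Converged at V/F = 0.087.
Then V = V/F·F = 0.0865·287 = 24.8 mol/h and L = F − V = 262.2 mol/h.

L = 262.2 mol/h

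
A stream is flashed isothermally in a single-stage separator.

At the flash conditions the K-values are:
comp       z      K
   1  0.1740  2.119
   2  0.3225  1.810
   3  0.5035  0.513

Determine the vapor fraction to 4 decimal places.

Material balance + equilibrium reduce to Σ zᵢ(Kᵢ−1)/(1+ψ(Kᵢ−1)) = 0.
Feasibility: ΣzᵢKᵢ = 1.2107, Σzᵢ/Kᵢ = 1.2418 — both > 1, two phases present.
Iterate (Newton) starting at ψ = 0.42:
  ψ = 0.4200: g = 0.01911, g' = -0.4074 → ψ = 0.4669
  ψ = 0.4669: g = 0.00005, g' = -0.4054 → ψ = 0.4671
Converged at ψ = 0.4671.

ψ = 0.4671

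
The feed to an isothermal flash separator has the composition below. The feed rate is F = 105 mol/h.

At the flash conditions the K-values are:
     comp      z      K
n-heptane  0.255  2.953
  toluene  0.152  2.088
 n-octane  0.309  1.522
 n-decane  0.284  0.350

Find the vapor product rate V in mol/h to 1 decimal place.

V = 85.6 mol/h

Material balance + equilibrium reduce to Σ zᵢ(Kᵢ−1)/(1+ψ(Kᵢ−1)) = 0.
Feasibility: ΣzᵢKᵢ = 1.640, Σzᵢ/Kᵢ = 1.174 — both > 1, two phases present.
Newton–Raphson from ψ = 0.45:
  ψ = 0.450: g = 0.2458, g' = -0.652 → ψ = 0.827
  ψ = 0.827: g = -0.0092, g' = -0.795 → ψ = 0.816
Converged at ψ = 0.816.
Then V = ψ·F = 0.8155·105 = 85.6 mol/h and L = F − V = 19.4 mol/h.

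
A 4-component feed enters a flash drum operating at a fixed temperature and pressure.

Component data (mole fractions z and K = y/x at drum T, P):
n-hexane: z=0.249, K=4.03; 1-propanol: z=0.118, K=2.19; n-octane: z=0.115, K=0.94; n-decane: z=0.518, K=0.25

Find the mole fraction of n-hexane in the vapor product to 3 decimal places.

y_n-hexane = 0.532

Rachford–Rice: g(ψ) = Σ zᵢ(Kᵢ−1)/(1+ψ(Kᵢ−1)) = 0.
Feasibility: ΣzᵢKᵢ = 1.499, Σzᵢ/Kᵢ = 2.310 — both > 1, two phases present.
Newton iteration, ψ⁰ = 0.5:
  ψ = 0.500: g = -0.2407, g' = -1.173 → ψ = 0.295
  ψ = 0.295: g = -0.0035, g' = -1.210 → ψ = 0.292
Converged at ψ = 0.292.
Compositions from xᵢ = zᵢ/(1+ψ(Kᵢ−1)), yᵢ = Kᵢxᵢ:
  n-hexane: x = 0.132, y = 0.532
  1-propanol: x = 0.088, y = 0.192
  n-octane: x = 0.117, y = 0.110
  n-decane: x = 0.663, y = 0.166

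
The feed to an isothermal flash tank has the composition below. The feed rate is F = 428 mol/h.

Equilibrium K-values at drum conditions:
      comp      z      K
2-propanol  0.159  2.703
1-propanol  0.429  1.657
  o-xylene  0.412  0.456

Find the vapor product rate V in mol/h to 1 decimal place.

Rachford–Rice: g(ψ) = Σ zᵢ(Kᵢ−1)/(1+ψ(Kᵢ−1)) = 0.
Check two-phase: ΣzᵢKᵢ = 1.329 > 1 and Σzᵢ/Kᵢ = 1.221 > 1, so g(0) = 0.329 > 0 and g(1) = -0.221 < 0.
Iterate (Newton) starting at ψ = 0.5:
  ψ = 0.500: g = 0.0505, g' = -0.469 → ψ = 0.608
  ψ = 0.608: g = -0.0003, g' = -0.478 → ψ = 0.607
Converged at ψ = 0.607.
Then V = ψ·F = 0.6070·428 = 259.8 mol/h and L = F − V = 168.2 mol/h.

V = 259.8 mol/h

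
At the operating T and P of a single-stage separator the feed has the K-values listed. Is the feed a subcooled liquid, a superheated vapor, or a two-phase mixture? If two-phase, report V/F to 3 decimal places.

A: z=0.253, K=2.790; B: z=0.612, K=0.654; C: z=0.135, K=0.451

two-phase, V/F = 0.241

ΣzᵢKᵢ = 1.167; Σzᵢ/Kᵢ = 1.326.
Both exceed 1, so a two-phase solution exists.
Newton iteration, ψ⁰ = 0.5:
  ψ = 0.500: g = -0.1192, g' = -0.410 → ψ = 0.209
  ψ = 0.209: g = 0.0174, g' = -0.566 → ψ = 0.240
  ψ = 0.240: g = 0.0004, g' = -0.538 → ψ = 0.241
Converged at ψ = 0.241.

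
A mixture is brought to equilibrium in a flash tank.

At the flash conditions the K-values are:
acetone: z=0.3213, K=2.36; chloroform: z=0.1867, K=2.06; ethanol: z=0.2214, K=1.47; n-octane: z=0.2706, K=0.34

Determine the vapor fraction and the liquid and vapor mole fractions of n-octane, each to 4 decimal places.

Iterate (Newton) starting at ψ = 0.5:
  ψ = 0.5000: g = 0.20714, g' = -0.5948 → ψ = 0.8482
  ψ = 0.8482: g = -0.02425, g' = -0.8197 → ψ = 0.8187
  ψ = 0.8187: g = -0.00066, g' = -0.7765 → ψ = 0.8178
Converged at ψ = 0.8178.
Compositions from xᵢ = zᵢ/(1+ψ(Kᵢ−1)), yᵢ = Kᵢxᵢ:
  acetone: x = 0.1521, y = 0.3590
  chloroform: x = 0.1000, y = 0.2060
  ethanol: x = 0.1599, y = 0.2351
  n-octane: x = 0.5880, y = 0.1999

ψ = 0.8178, x_n-octane = 0.5880, y_n-octane = 0.1999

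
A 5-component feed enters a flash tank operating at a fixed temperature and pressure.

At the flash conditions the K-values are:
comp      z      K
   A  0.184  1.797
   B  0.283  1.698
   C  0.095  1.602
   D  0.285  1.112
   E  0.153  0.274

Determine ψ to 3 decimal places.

ψ = 0.832

Let ψ = V/F and solve Σ zᵢ(Kᵢ−1)/(1+ψ(Kᵢ−1)) = 0.
g(0) = ΣzᵢKᵢ − 1 = 0.322 and g(1) = 1 − Σzᵢ/Kᵢ = -0.143, so a root lies in (0, 1).
Iterate (Newton) starting at ψ = 0.5:
  ψ = 0.500: g = 0.1511, g' = -0.358 → ψ = 0.922
  ψ = 0.922: g = -0.0658, g' = -0.846 → ψ = 0.845
  ψ = 0.845: g = -0.0081, g' = -0.653 → ψ = 0.832
Converged at ψ = 0.832.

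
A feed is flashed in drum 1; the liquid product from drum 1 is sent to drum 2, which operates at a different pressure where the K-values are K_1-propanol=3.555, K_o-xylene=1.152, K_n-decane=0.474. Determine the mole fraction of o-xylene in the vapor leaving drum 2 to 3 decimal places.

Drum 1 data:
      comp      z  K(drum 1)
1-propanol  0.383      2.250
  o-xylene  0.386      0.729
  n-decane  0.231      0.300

y_o-xylene (drum 2) = 0.439

Drum 1:
Material balance + equilibrium reduce to Σ zᵢ(Kᵢ−1)/(1+ψ₁(Kᵢ−1)) = 0.
g(0) = ΣzᵢKᵢ − 1 = 0.212 and g(1) = 1 − Σzᵢ/Kᵢ = -0.470, so a root lies in (0, 1).
Newton iteration, ψ₁⁰ = 0.5:
  ψ₁ = 0.500: g = -0.0752, g' = -0.532 → ψ₁ = 0.359
  ψ₁ = 0.359: g = -0.0013, g' = -0.522 → ψ₁ = 0.356
Converged at ψ₁ = 0.356.
Drum-1 compositions:
  1-propanol: x = 0.265, y = 0.596
  o-xylene: x = 0.427, y = 0.311
  n-decane: x = 0.308, y = 0.092
Drum-2 feed = drum-1 liquid: z₂ = (0.2650, 0.4273, 0.3078).
Drum 2:
Rachford–Rice: g(ψ₂) = Σ zᵢ(Kᵢ−1)/(1+ψ₂(Kᵢ−1)) = 0.
Feasibility: ΣzᵢKᵢ = 1.580, Σzᵢ/Kᵢ = 1.095 — both > 1, two phases present.
Newton–Raphson from ψ₂ = 0.32:
  ψ₂ = 0.320: g = 0.2398, g' = -0.656 → ψ₂ = 0.686
  ψ₂ = 0.686: g = 0.0516, g' = -0.445 → ψ₂ = 0.802
Converged at ψ₂ = 0.802.
  1-propanol: x = 0.087, y = 0.309
  o-xylene: x = 0.381, y = 0.439
  n-decane: x = 0.532, y = 0.252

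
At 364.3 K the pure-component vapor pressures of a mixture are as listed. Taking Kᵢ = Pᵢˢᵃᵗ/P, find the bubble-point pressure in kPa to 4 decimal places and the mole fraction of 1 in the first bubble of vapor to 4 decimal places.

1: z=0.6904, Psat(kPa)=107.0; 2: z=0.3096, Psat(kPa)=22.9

Pbub = 80.9626 kPa, y_1 = 0.9124

At the bubble point ψ → 0, so ΣzᵢKᵢ = 1 with Kᵢ = Pᵢˢᵃᵗ/P ⇒ P = ΣzᵢPᵢˢᵃᵗ.
P = 0.6904·107.0 + 0.3096·22.9 = 80.9626 kPa
yᵢ = zᵢPᵢˢᵃᵗ/P ⇒ y_1 = 0.6904·107.0/80.9626 = 0.9124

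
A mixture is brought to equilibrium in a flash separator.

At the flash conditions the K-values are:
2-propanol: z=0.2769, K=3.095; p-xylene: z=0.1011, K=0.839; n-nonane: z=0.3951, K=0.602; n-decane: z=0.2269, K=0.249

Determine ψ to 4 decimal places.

Let ψ = V/F and solve Σ zᵢ(Kᵢ−1)/(1+ψ(Kᵢ−1)) = 0.
Feasibility: ΣzᵢKᵢ = 1.2362, Σzᵢ/Kᵢ = 1.7775 — both > 1, two phases present.
Newton–Raphson from ψ = 0.5:
  ψ = 0.5000: g = -0.20356, g' = -0.7187 → ψ = 0.2168
  ψ = 0.2168: g = 0.00644, g' = -0.8351 → ψ = 0.2245
Converged at ψ = 0.2245.

ψ = 0.2245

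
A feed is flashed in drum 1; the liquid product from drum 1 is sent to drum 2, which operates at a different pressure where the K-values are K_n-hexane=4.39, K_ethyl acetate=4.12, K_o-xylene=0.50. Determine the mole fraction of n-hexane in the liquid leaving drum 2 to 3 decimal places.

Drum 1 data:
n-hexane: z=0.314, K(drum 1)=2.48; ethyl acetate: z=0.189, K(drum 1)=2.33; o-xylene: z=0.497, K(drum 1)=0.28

Drum 1:
Let ψ₁ = V/F and solve Σ zᵢ(Kᵢ−1)/(1+ψ₁(Kᵢ−1)) = 0.
g(0) = ΣzᵢKᵢ − 1 = 0.358 and g(1) = 1 − Σzᵢ/Kᵢ = -0.983, so a root lies in (0, 1).
Iterate (Newton) starting at ψ₁ = 0.6:
  ψ₁ = 0.600: g = -0.2441, g' = -1.095 → ψ₁ = 0.377
  ψ₁ = 0.377: g = -0.0256, g' = -0.917 → ψ₁ = 0.349
Converged at ψ₁ = 0.349.
Drum-1 compositions:
  n-hexane: x = 0.207, y = 0.513
  ethyl acetate: x = 0.129, y = 0.301
  o-xylene: x = 0.664, y = 0.186
Drum-2 feed = drum-1 liquid: z₂ = (0.2070, 0.1291, 0.6639).
Drum 2:
Rachford–Rice: g(ψ₂) = Σ zᵢ(Kᵢ−1)/(1+ψ₂(Kᵢ−1)) = 0.
Feasibility: ΣzᵢKᵢ = 1.772, Σzᵢ/Kᵢ = 1.406 — both > 1, two phases present.
Newton–Raphson from ψ₂ = 0.38:
  ψ₂ = 0.380: g = 0.0811, g' = -0.970 → ψ₂ = 0.464
  ψ₂ = 0.464: g = 0.0054, g' = -0.851 → ψ₂ = 0.470
Converged at ψ₂ = 0.470.
  n-hexane: x = 0.080, y = 0.350
  ethyl acetate: x = 0.052, y = 0.216
  o-xylene: x = 0.868, y = 0.434

x_n-hexane (drum 2) = 0.080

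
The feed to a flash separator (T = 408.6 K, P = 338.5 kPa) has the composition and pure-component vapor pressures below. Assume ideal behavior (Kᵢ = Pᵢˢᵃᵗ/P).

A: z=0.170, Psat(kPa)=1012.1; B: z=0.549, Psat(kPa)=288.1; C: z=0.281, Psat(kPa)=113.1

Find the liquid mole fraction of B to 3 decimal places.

Raoult's law: Kᵢ = Pᵢˢᵃᵗ/P = Pᵢˢᵃᵗ/338.5.
  K_A = 1012.1/338.5 = 2.98996, K_B = 288.1/338.5 = 0.85111, K_C = 113.1/338.5 = 0.33412
Material balance + equilibrium reduce to Σ zᵢ(Kᵢ−1)/(1+ψ(Kᵢ−1)) = 0.
g(0) = ΣzᵢKᵢ − 1 = 0.069 and g(1) = 1 − Σzᵢ/Kᵢ = -0.543, so a root lies in (0, 1).
Newton iteration, ψ⁰ = 0.56:
  ψ = 0.560: g = -0.2276, g' = -0.482 → ψ = 0.088
  ψ = 0.088: g = 0.0064, g' = -0.641 → ψ = 0.098
Converged at ψ = 0.098.
Compositions from xᵢ = zᵢ/(1+ψ(Kᵢ−1)), yᵢ = Kᵢxᵢ:
  A: x = 0.142, y = 0.425
  B: x = 0.557, y = 0.474
  C: x = 0.301, y = 0.100

x_B = 0.557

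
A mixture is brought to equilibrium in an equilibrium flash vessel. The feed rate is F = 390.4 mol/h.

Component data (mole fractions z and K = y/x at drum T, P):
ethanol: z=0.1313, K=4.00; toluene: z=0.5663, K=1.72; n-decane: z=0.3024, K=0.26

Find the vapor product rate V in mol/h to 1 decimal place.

Iterate (Newton) starting at V/F = 0.5:
  V/F = 0.5000: g = 0.10217, g' = -0.7650 → V/F = 0.6335
  V/F = 0.6335: g = -0.00548, g' = -0.8658 → V/F = 0.6272
Converged at V/F = 0.6272.
Then V = V/F·F = 0.6272·390.4 = 244.9 mol/h and L = F − V = 145.5 mol/h.

V = 244.9 mol/h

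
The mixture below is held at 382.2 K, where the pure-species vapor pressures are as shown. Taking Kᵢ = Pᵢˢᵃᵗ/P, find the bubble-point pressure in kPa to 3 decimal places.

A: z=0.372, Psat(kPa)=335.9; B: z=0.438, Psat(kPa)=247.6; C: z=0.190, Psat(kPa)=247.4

Pbub = 280.410 kPa

At the bubble point ψ → 0, so ΣzᵢKᵢ = 1 with Kᵢ = Pᵢˢᵃᵗ/P ⇒ P = ΣzᵢPᵢˢᵃᵗ.
P = 0.372·335.9 + 0.438·247.6 + 0.190·247.4 = 280.410 kPa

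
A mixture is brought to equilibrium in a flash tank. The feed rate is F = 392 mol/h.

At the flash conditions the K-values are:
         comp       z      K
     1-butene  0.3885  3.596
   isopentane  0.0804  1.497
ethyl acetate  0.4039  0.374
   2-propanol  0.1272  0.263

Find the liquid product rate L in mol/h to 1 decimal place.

L = 213.5 mol/h

Rachford–Rice: g(V/F) = Σ zᵢ(Kᵢ−1)/(1+V/F(Kᵢ−1)) = 0.
g(0) = ΣzᵢKᵢ − 1 = 0.7019 and g(1) = 1 − Σzᵢ/Kᵢ = -0.7253, so a root lies in (0, 1).
Newton–Raphson from V/F = 0.5:
  V/F = 0.5000: g = -0.04560, g' = -1.0171 → V/F = 0.4552
  V/F = 0.4552: g = 0.00022, g' = -1.0293 → V/F = 0.4554
Converged at V/F = 0.4554.
Then V = V/F·F = 0.4554·392 = 178.5 mol/h and L = F − V = 213.5 mol/h.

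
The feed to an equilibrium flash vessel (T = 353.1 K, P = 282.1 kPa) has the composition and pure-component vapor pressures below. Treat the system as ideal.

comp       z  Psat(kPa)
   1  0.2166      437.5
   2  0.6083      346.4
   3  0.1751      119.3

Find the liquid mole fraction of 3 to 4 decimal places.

Raoult's law: Kᵢ = Pᵢˢᵃᵗ/P = Pᵢˢᵃᵗ/282.1.
  K_1 = 437.5/282.1 = 1.550868, K_2 = 346.4/282.1 = 1.227933, K_3 = 119.3/282.1 = 0.422900
Newton–Raphson from ψ = 0.5:
  ψ = 0.5000: g = 0.07598, g' = -0.1811 → ψ = 0.9196
  ψ = 0.9196: g = -0.02150, g' = -0.3153 → ψ = 0.8514
  ψ = 0.8514: g = -0.00133, g' = -0.2780 → ψ = 0.8467
  ψ = 0.8467: g = -0.00001, g' = -0.2758 → ψ = 0.8466
Converged at ψ = 0.8466.
Compositions from xᵢ = zᵢ/(1+ψ(Kᵢ−1)), yᵢ = Kᵢxᵢ:
  1: x = 0.1477, y = 0.2291
  2: x = 0.5099, y = 0.6261
  3: x = 0.3424, y = 0.1448

x_3 = 0.3424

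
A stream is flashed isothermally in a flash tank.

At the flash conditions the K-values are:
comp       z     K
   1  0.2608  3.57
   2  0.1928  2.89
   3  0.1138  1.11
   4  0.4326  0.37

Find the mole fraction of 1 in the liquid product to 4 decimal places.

x_1 = 0.1016

Let ψ = V/F and solve Σ zᵢ(Kᵢ−1)/(1+ψ(Kᵢ−1)) = 0.
Feasibility: ΣzᵢKᵢ = 1.7746, Σzᵢ/Kᵢ = 1.4115 — both > 1, two phases present.
Iterate (Newton) starting at ψ = 0.52:
  ψ = 0.5200: g = 0.07717, g' = -0.8717 → ψ = 0.6085
  ψ = 0.6085: g = 0.00065, g' = -0.8638 → ψ = 0.6093
Converged at ψ = 0.6093.
Compositions from xᵢ = zᵢ/(1+ψ(Kᵢ−1)), yᵢ = Kᵢxᵢ:
  1: x = 0.1016, y = 0.3629
  2: x = 0.0896, y = 0.2590
  3: x = 0.1067, y = 0.1184
  4: x = 0.7021, y = 0.2598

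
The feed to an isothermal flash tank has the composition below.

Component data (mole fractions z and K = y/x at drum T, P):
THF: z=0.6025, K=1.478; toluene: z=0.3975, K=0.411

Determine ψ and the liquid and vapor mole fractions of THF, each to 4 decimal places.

ψ = 0.1913, x_THF = 0.5520, y_THF = 0.8159

Newton iteration, ψ⁰ = 0.5:
  ψ = 0.5000: g = -0.09942, g' = -0.3667 → ψ = 0.2289
  ψ = 0.2289: g = -0.01102, g' = -0.2961 → ψ = 0.1917
  ψ = 0.1917: g = -0.00010, g' = -0.2908 → ψ = 0.1913
Converged at ψ = 0.1913.
Compositions from xᵢ = zᵢ/(1+ψ(Kᵢ−1)), yᵢ = Kᵢxᵢ:
  THF: x = 0.5520, y = 0.8159
  toluene: x = 0.4480, y = 0.1841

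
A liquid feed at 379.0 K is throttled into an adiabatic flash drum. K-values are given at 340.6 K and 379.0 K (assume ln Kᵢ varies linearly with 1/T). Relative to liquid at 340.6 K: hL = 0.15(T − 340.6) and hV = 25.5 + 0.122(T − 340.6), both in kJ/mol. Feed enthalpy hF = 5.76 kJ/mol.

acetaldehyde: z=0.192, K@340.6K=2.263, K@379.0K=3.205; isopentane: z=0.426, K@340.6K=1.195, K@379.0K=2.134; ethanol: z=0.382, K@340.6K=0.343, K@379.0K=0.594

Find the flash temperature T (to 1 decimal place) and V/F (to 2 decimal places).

T = 342.3 K, V/F = 0.22

Adiabatic flash: solve Rachford–Rice at each trial T, then check hF = ψ·hV(T) + (1−ψ)·hL(T).
  T = 340.6 K: K = (2.263, 1.195, 0.343), RR gives ψ = 0.164, H_out = 4.188 kJ/mol
  T = 379.0 K: K = (3.205, 2.134, 0.594), RR gives ψ = 1.000, H_out = 30.185 kJ/mol
  T = 359.8 K: K = (2.718, 1.622, 0.458), RR gives ψ = 0.702, H_out = 20.392 kJ/mol
  T = 350.2 K: K = (2.486, 1.398, 0.398), RR gives ψ = 0.449, H_out = 12.758 kJ/mol
  T = 345.4 K: K = (2.374, 1.294, 0.370), RR gives ψ = 0.311, H_out = 8.615 kJ/mol
  T = 343.0 K: K = (2.318, 1.244, 0.356), RR gives ψ = 0.239, H_out = 6.437 kJ/mol
Linear interpolation between T = 340.6 (H_out = 4.188) and T = 343.0 (H_out = 6.437) on hF = 5.76 gives T ≈ 342.3 K, at which ψ = 0.22.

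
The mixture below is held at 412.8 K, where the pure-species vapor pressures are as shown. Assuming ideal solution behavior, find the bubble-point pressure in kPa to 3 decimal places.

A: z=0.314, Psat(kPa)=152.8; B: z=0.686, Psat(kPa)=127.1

Pbub = 135.170 kPa

At the bubble point ψ → 0, so ΣzᵢKᵢ = 1 with Kᵢ = Pᵢˢᵃᵗ/P ⇒ P = ΣzᵢPᵢˢᵃᵗ.
P = 0.314·152.8 + 0.686·127.1 = 135.170 kPa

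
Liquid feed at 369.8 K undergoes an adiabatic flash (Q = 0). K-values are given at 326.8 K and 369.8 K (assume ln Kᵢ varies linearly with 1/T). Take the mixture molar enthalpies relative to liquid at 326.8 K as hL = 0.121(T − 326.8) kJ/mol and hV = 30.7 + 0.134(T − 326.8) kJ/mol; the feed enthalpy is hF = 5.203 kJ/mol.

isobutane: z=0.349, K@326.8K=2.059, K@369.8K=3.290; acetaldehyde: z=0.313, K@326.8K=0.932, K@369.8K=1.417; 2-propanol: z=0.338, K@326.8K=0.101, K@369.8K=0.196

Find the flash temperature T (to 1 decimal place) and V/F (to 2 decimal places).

Adiabatic flash: solve Rachford–Rice at each trial T, then check hF = ψ·hV(T) + (1−ψ)·hL(T).
  T = 326.8 K: K = (2.059, 0.932, 0.101), RR gives ψ = 0.068, H_out = 2.075 kJ/mol
  T = 369.8 K: K = (3.290, 1.417, 0.196), RR gives ψ = 0.525, H_out = 21.606 kJ/mol
  T = 348.3 K: K = (2.641, 1.164, 0.144), RR gives ψ = 0.349, H_out = 13.408 kJ/mol
  T = 337.6 K: K = (2.342, 1.046, 0.121), RR gives ψ = 0.230, H_out = 8.396 kJ/mol
  T = 332.2 K: K = (2.198, 0.988, 0.111), RR gives ψ = 0.156, H_out = 5.442 kJ/mol
  T = 329.5 K: K = (2.128, 0.960, 0.106), RR gives ψ = 0.114, H_out = 3.818 kJ/mol
  T = 330.9 K: K = (2.164, 0.975, 0.108), RR gives ψ = 0.136, H_out = 4.674 kJ/mol
Linear interpolation between T = 330.9 (H_out = 4.674) and T = 332.2 (H_out = 5.442) on hF = 5.203 gives T ≈ 331.8 K, at which ψ = 0.15.

T = 331.8 K, V/F = 0.15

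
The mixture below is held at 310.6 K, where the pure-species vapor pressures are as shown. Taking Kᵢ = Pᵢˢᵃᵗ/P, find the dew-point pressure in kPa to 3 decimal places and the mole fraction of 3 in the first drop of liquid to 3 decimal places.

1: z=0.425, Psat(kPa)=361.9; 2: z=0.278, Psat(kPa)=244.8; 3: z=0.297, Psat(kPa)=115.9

Pdew = 205.232 kPa, x_3 = 0.526

At the dew point ψ → 1, so Σzᵢ/Kᵢ = 1 with Kᵢ = Pᵢˢᵃᵗ/P ⇒ 1/P = Σzᵢ/Pᵢˢᵃᵗ.
1/P = 0.425/361.9 + 0.278/244.8 + 0.297/115.9 = 0.004873 ⇒ P = 205.232 kPa
xᵢ = zᵢP/Pᵢˢᵃᵗ ⇒ x_3 = 0.297·205.232/115.9 = 0.526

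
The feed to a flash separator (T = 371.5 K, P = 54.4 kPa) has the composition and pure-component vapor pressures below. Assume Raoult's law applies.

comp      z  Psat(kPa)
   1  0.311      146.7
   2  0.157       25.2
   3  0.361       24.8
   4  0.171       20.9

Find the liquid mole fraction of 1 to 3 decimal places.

Raoult's law: Kᵢ = Pᵢˢᵃᵗ/P = Pᵢˢᵃᵗ/54.4.
  K_1 = 146.7/54.4 = 2.69669, K_2 = 25.2/54.4 = 0.46324, K_3 = 24.8/54.4 = 0.45588, K_4 = 20.9/54.4 = 0.38419
Let β = V/F and solve Σ zᵢ(Kᵢ−1)/(1+β(Kᵢ−1)) = 0.
Check two-phase: ΣzᵢKᵢ = 1.142 > 1 and Σzᵢ/Kᵢ = 1.691 > 1, so g(0) = 0.142 > 0 and g(1) = -0.691 < 0.
Newton iteration, β⁰ = 0.5:
  β = 0.500: g = -0.2517, g' = -0.684 → β = 0.132
  β = 0.132: g = 0.0143, g' = -0.851 → β = 0.149
Converged at β = 0.149.
Compositions from xᵢ = zᵢ/(1+β(Kᵢ−1)), yᵢ = Kᵢxᵢ:
  1: x = 0.248, y = 0.670
  2: x = 0.171, y = 0.079
  3: x = 0.393, y = 0.179
  4: x = 0.188, y = 0.072

x_1 = 0.248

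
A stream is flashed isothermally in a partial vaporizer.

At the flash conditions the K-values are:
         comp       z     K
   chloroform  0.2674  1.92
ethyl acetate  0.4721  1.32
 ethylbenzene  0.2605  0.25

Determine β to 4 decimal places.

β = 0.4727

Rachford–Rice: g(β) = Σ zᵢ(Kᵢ−1)/(1+β(Kᵢ−1)) = 0.
g(0) = ΣzᵢKᵢ − 1 = 0.2017 and g(1) = 1 − Σzᵢ/Kᵢ = -0.5389, so a root lies in (0, 1).
Iterate (Newton) starting at β = 0.5:
  β = 0.5000: g = -0.01387, g' = -0.5172 → β = 0.4732
  β = 0.4732: g = -0.00026, g' = -0.4984 → β = 0.4727
Converged at β = 0.4727.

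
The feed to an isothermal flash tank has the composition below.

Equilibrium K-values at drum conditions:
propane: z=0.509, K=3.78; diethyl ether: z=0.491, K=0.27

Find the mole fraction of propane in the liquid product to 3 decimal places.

Material balance + equilibrium reduce to Σ zᵢ(Kᵢ−1)/(1+β(Kᵢ−1)) = 0.
Feasibility: ΣzᵢKᵢ = 2.057, Σzᵢ/Kᵢ = 1.953 — both > 1, two phases present.
Binary case is linear: z₁(K₁−1)(1+β(K₂−1)) + z₂(K₂−1)(1+β(K₁−1)) = 0
⇒ β = [z₁(K₁−1)+z₂(K₂−1)] / [−(K₁−1)(K₂−1)] = 1.0566/2.0294 = 0.521
Compositions from xᵢ = zᵢ/(1+β(Kᵢ−1)), yᵢ = Kᵢxᵢ:
  propane: x = 0.208, y = 0.786
  diethyl ether: x = 0.792, y = 0.214

x_propane = 0.208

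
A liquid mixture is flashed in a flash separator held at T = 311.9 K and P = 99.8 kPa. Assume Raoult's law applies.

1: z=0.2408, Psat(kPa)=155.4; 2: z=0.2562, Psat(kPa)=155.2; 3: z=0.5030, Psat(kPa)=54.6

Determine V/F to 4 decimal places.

V/F = 0.1928

Raoult's law: Kᵢ = Pᵢˢᵃᵗ/P = Pᵢˢᵃᵗ/99.8.
  K_1 = 155.4/99.8 = 1.557114, K_2 = 155.2/99.8 = 1.555110, K_3 = 54.6/99.8 = 0.547094
Iterate (Newton) starting at V/F = 0.41:
  V/F = 0.4100: g = -0.05470, g' = -0.2575 → V/F = 0.1976
  V/F = 0.1976: g = -0.00119, g' = -0.2492 → V/F = 0.1928
Converged at V/F = 0.1928.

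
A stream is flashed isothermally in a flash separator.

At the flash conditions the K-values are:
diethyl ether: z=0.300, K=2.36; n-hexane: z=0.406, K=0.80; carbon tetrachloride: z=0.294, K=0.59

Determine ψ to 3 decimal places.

Material balance + equilibrium reduce to Σ zᵢ(Kᵢ−1)/(1+ψ(Kᵢ−1)) = 0.
Check two-phase: ΣzᵢKᵢ = 1.206 > 1 and Σzᵢ/Kᵢ = 1.133 > 1, so g(0) = 0.206 > 0 and g(1) = -0.133 < 0.
Newton–Raphson from ψ = 0.5:
  ψ = 0.500: g = 0.0010, g' = -0.295 → ψ = 0.503
Converged at ψ = 0.503.

ψ = 0.503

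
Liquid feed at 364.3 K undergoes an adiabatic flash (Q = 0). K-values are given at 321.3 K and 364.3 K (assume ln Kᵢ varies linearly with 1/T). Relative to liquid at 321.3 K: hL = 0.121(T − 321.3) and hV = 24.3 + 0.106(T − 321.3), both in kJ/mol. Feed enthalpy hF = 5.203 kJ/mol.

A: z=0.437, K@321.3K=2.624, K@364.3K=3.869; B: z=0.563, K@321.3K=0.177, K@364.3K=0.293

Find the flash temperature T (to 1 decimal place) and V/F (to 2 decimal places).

Adiabatic flash: solve Rachford–Rice at each trial T, then check hF = ψ·hV(T) + (1−ψ)·hL(T).
  T = 321.3 K: K = (2.624, 0.177), RR gives ψ = 0.184, H_out = 4.479 kJ/mol
  T = 364.3 K: K = (3.869, 0.293), RR gives ψ = 0.422, H_out = 15.182 kJ/mol
  T = 342.8 K: K = (3.225, 0.231), RR gives ψ = 0.316, H_out = 10.167 kJ/mol
  T = 332.1 K: K = (2.920, 0.203), RR gives ψ = 0.255, H_out = 7.471 kJ/mol
  T = 326.7 K: K = (2.771, 0.190), RR gives ψ = 0.222, H_out = 6.018 kJ/mol
  T = 324.0 K: K = (2.697, 0.183), RR gives ψ = 0.203, H_out = 5.261 kJ/mol
  T = 322.6 K: K = (2.659, 0.180), RR gives ψ = 0.194, H_out = 4.858 kJ/mol
Linear interpolation between T = 322.6 (H_out = 4.858) and T = 324.0 (H_out = 5.261) on hF = 5.203 gives T ≈ 323.8 K, at which ψ = 0.20.

T = 323.8 K, V/F = 0.20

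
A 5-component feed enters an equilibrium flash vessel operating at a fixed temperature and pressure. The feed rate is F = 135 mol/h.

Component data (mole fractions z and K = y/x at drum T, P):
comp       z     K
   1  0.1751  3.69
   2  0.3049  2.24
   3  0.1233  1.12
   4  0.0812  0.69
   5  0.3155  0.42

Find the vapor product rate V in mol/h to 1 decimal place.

V = 103.2 mol/h

Rachford–Rice: g(ψ) = Σ zᵢ(Kᵢ−1)/(1+ψ(Kᵢ−1)) = 0.
Feasibility: ΣzᵢKᵢ = 1.6557, Σzᵢ/Kᵢ = 1.1625 — both > 1, two phases present.
Newton–Raphson from ψ = 0.5:
  ψ = 0.5000: g = 0.16068, g' = -0.6321 → ψ = 0.7542
  ψ = 0.7542: g = 0.00632, g' = -0.6134 → ψ = 0.7645
Converged at ψ = 0.7645.
Then V = ψ·F = 0.7645·135 = 103.2 mol/h and L = F − V = 31.8 mol/h.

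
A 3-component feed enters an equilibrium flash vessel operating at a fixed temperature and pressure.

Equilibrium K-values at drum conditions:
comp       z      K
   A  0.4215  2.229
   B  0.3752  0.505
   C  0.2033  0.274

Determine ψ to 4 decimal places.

Rachford–Rice: g(ψ) = Σ zᵢ(Kᵢ−1)/(1+ψ(Kᵢ−1)) = 0.
g(0) = ΣzᵢKᵢ − 1 = 0.1847 and g(1) = 1 − Σzᵢ/Kᵢ = -0.6740, so a root lies in (0, 1).
Newton–Raphson from ψ = 0.5:
  ψ = 0.5000: g = -0.15766, g' = -0.6707 → ψ = 0.2649
  ψ = 0.2649: g = -0.00572, g' = -0.6484 → ψ = 0.2561
Converged at ψ = 0.2561.

ψ = 0.2561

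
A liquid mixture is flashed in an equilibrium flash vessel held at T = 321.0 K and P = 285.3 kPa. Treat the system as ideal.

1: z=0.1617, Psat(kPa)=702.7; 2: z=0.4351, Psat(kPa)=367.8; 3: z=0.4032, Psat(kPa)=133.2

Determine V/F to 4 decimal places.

Raoult's law: Kᵢ = Pᵢˢᵃᵗ/P = Pᵢˢᵃᵗ/285.3.
  K_1 = 702.7/285.3 = 2.463021, K_2 = 367.8/285.3 = 1.289169, K_3 = 133.2/285.3 = 0.466877
Iterate (Newton) starting at V/F = 0.62:
  V/F = 0.6200: g = -0.09035, g' = -0.3770 → V/F = 0.3804
  V/F = 0.3804: g = -0.00429, g' = -0.3527 → V/F = 0.3682
Converged at V/F = 0.3682.

V/F = 0.3682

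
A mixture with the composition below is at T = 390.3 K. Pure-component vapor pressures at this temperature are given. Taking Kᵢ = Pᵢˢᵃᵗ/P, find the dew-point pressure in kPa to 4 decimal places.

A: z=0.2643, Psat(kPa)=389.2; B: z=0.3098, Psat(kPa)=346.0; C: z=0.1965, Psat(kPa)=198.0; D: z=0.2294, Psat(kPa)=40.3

At the dew point ψ → 1, so Σzᵢ/Kᵢ = 1 with Kᵢ = Pᵢˢᵃᵗ/P ⇒ 1/P = Σzᵢ/Pᵢˢᵃᵗ.
1/P = 0.2643/389.2 + 0.3098/346.0 + 0.1965/198.0 + 0.2294/40.3 = 0.0082592 ⇒ P = 121.0772 kPa

Pdew = 121.0772 kPa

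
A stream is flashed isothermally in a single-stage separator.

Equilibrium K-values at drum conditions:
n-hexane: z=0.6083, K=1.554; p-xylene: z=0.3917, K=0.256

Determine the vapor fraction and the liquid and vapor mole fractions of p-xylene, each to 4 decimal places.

ψ = 0.1106, x_p-xylene = 0.4268, y_p-xylene = 0.1093

Newton–Raphson from ψ = 0.5:
  ψ = 0.5000: g = -0.20015, g' = -0.6643 → ψ = 0.1987
  ψ = 0.1987: g = -0.03839, g' = -0.4501 → ψ = 0.1134
  ψ = 0.1134: g = -0.00119, g' = -0.4239 → ψ = 0.1106
Converged at ψ = 0.1106.
Compositions from xᵢ = zᵢ/(1+ψ(Kᵢ−1)), yᵢ = Kᵢxᵢ:
  n-hexane: x = 0.5732, y = 0.8907
  p-xylene: x = 0.4268, y = 0.1093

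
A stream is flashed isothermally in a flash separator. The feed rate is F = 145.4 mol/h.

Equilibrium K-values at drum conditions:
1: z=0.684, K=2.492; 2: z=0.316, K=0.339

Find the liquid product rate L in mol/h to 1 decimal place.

Material balance + equilibrium reduce to Σ zᵢ(Kᵢ−1)/(1+ψ(Kᵢ−1)) = 0.
Feasibility: ΣzᵢKᵢ = 1.812, Σzᵢ/Kᵢ = 1.207 — both > 1, two phases present.
Binary case is linear: z₁(K₁−1)(1+ψ(K₂−1)) + z₂(K₂−1)(1+ψ(K₁−1)) = 0
⇒ ψ = [z₁(K₁−1)+z₂(K₂−1)] / [−(K₁−1)(K₂−1)] = 0.8117/0.9862 = 0.823
Then V = ψ·F = 0.8230·145.4 = 119.7 mol/h and L = F − V = 25.7 mol/h.

L = 25.7 mol/h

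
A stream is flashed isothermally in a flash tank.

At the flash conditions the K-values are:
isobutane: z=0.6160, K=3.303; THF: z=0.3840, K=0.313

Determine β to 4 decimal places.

Binary case is linear: z₁(K₁−1)(1+β(K₂−1)) + z₂(K₂−1)(1+β(K₁−1)) = 0
⇒ β = [z₁(K₁−1)+z₂(K₂−1)] / [−(K₁−1)(K₂−1)] = 1.15484/1.58216 = 0.7299

β = 0.7299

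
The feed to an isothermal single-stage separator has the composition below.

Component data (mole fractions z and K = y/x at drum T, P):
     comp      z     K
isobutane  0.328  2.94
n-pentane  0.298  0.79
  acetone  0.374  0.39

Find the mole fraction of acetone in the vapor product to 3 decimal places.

y_acetone = 0.190

Rachford–Rice: g(V/F) = Σ zᵢ(Kᵢ−1)/(1+V/F(Kᵢ−1)) = 0.
Feasibility: ΣzᵢKᵢ = 1.346, Σzᵢ/Kᵢ = 1.448 — both > 1, two phases present.
Newton iteration, V/F⁰ = 0.62:
  V/F = 0.620: g = -0.1500, g' = -0.632 → V/F = 0.383
  V/F = 0.383: g = -0.0004, g' = -0.659 → V/F = 0.382
Converged at V/F = 0.382.
Compositions from xᵢ = zᵢ/(1+V/F(Kᵢ−1)), yᵢ = Kᵢxᵢ:
  isobutane: x = 0.188, y = 0.554
  n-pentane: x = 0.324, y = 0.256
  acetone: x = 0.488, y = 0.190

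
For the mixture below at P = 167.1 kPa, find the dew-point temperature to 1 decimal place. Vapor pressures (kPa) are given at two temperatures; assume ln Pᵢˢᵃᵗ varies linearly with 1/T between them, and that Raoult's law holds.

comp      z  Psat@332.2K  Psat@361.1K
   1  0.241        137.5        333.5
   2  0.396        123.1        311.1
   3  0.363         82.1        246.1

T = 344.7 K

Dew-point temperature: Σzᵢ·P/Pᵢˢᵃᵗ(T) = 1. Interpolate ln Pᵢˢᵃᵗ = aᵢ + bᵢ/T.
  T = 332.2 K: ΣzᵢP/Pᵢˢᵃᵗ = 1.5692
  T = 361.1 K: ΣzᵢP/Pᵢˢᵃᵗ = 0.5799
  T = 346.6 K: ΣzᵢP/Pᵢˢᵃᵗ = 0.9350
  T = 339.4 K: ΣzᵢP/Pᵢˢᵃᵗ = 1.2043
  T = 343.0 K: ΣzᵢP/Pᵢˢᵃᵗ = 1.0596
  T = 344.8 K: ΣzᵢP/Pᵢˢᵃᵗ = 0.9950
Interpolating between 343.0 K and 344.8 K gives T ≈ 344.7 K.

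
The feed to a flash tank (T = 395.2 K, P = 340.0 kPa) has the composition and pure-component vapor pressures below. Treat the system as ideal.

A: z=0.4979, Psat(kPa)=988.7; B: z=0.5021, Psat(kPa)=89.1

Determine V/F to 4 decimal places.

Raoult's law: Kᵢ = Pᵢˢᵃᵗ/P = Pᵢˢᵃᵗ/340.0.
  K_A = 988.7/340.0 = 2.907941, K_B = 89.1/340.0 = 0.262059
Material balance + equilibrium reduce to Σ zᵢ(Kᵢ−1)/(1+V/F(Kᵢ−1)) = 0.
Feasibility: ΣzᵢKᵢ = 1.5794, Σzᵢ/Kᵢ = 2.0872 — both > 1, two phases present.
Binary case is linear: z₁(K₁−1)(1+V/F(K₂−1)) + z₂(K₂−1)(1+V/F(K₁−1)) = 0
⇒ V/F = [z₁(K₁−1)+z₂(K₂−1)] / [−(K₁−1)(K₂−1)] = 0.57944/1.40795 = 0.4116

V/F = 0.4116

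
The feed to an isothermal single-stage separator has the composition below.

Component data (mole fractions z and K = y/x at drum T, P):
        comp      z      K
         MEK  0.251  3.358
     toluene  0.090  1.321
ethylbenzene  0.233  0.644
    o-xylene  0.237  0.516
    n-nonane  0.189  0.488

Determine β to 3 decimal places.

β = 0.349

Newton–Raphson from β = 0.5:
  β = 0.500: g = -0.0858, g' = -0.531 → β = 0.338
  β = 0.338: g = 0.0068, g' = -0.629 → β = 0.349
Converged at β = 0.349.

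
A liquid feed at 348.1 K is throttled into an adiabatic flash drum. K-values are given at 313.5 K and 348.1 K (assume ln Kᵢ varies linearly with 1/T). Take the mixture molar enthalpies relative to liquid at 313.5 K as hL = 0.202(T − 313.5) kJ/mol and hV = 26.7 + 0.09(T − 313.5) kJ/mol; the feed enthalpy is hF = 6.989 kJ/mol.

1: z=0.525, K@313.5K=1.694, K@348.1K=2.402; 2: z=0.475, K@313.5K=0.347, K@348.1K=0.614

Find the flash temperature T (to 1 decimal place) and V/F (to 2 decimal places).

Adiabatic flash: solve Rachford–Rice at each trial T, then check hF = ψ·hV(T) + (1−ψ)·hL(T).
  T = 313.5 K: K = (1.694, 0.347), RR gives ψ = 0.120, H_out = 3.192 kJ/mol
  T = 348.1 K: K = (2.402, 0.614), RR gives ψ = 1.000, H_out = 29.814 kJ/mol
  T = 330.8 K: K = (2.036, 0.469), RR gives ψ = 0.529, H_out = 16.598 kJ/mol
  T = 322.1 K: K = (1.861, 0.404), RR gives ψ = 0.330, H_out = 10.221 kJ/mol
  T = 317.8 K: K = (1.776, 0.375), RR gives ψ = 0.228, H_out = 6.854 kJ/mol
  T = 320.0 K: K = (1.819, 0.390), RR gives ψ = 0.281, H_out = 8.606 kJ/mol
Linear interpolation between T = 317.8 (H_out = 6.854) and T = 320.0 (H_out = 8.606) on hF = 6.989 gives T ≈ 318.0 K, at which ψ = 0.23.

T = 318.0 K, V/F = 0.23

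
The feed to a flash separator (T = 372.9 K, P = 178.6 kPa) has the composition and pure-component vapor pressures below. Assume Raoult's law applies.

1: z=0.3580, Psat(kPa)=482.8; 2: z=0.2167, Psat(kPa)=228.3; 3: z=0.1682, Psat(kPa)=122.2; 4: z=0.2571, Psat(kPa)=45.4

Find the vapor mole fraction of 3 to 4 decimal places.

Raoult's law: Kᵢ = Pᵢˢᵃᵗ/P = Pᵢˢᵃᵗ/178.6.
  K_1 = 482.8/178.6 = 2.703247, K_2 = 228.3/178.6 = 1.278275, K_3 = 122.2/178.6 = 0.684211, K_4 = 45.4/178.6 = 0.254199
Material balance + equilibrium reduce to Σ zᵢ(Kᵢ−1)/(1+β(Kᵢ−1)) = 0.
Check two-phase: ΣzᵢKᵢ = 1.4252 > 1 and Σzᵢ/Kᵢ = 1.5592 > 1, so g(0) = 0.4252 > 0 and g(1) = -0.5592 < 0.
Newton iteration, β⁰ = 0.5:
  β = 0.5000: g = 0.01341, g' = -0.7032 → β = 0.5191
  β = 0.5191: g = -0.00006, g' = -0.7101 → β = 0.5190
Converged at β = 0.5190.
Compositions from xᵢ = zᵢ/(1+β(Kᵢ−1)), yᵢ = Kᵢxᵢ:
  1: x = 0.1900, y = 0.5137
  2: x = 0.1894, y = 0.2420
  3: x = 0.2012, y = 0.1376
  4: x = 0.4195, y = 0.1066

y_3 = 0.1376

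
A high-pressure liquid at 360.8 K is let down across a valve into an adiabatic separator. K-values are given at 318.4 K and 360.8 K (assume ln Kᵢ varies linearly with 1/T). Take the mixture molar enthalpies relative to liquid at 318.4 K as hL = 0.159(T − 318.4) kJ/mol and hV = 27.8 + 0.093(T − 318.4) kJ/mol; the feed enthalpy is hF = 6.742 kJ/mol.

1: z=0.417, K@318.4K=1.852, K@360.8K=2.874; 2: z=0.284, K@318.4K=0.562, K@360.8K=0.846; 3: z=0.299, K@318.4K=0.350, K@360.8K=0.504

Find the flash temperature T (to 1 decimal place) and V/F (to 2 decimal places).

T = 324.5 K, V/F = 0.21

Adiabatic flash: solve Rachford–Rice at each trial T, then check hF = ψ·hV(T) + (1−ψ)·hL(T).
  T = 318.4 K: K = (1.852, 0.562, 0.350), RR gives ψ = 0.077, H_out = 2.146 kJ/mol
  T = 360.8 K: K = (2.874, 0.846, 0.504), RR gives ψ = 0.838, H_out = 27.694 kJ/mol
  T = 339.6 K: K = (2.339, 0.698, 0.425), RR gives ψ = 0.484, H_out = 16.157 kJ/mol
  T = 329.0 K: K = (2.089, 0.629, 0.387), RR gives ψ = 0.298, H_out = 9.759 kJ/mol
  T = 323.7 K: K = (1.969, 0.595, 0.368), RR gives ψ = 0.194, H_out = 6.167 kJ/mol
  T = 326.4 K: K = (2.030, 0.612, 0.378), RR gives ψ = 0.248, H_out = 8.041 kJ/mol
  T = 325.0 K: K = (1.998, 0.603, 0.373), RR gives ψ = 0.220, H_out = 7.082 kJ/mol
Linear interpolation between T = 323.7 (H_out = 6.167) and T = 325.0 (H_out = 7.082) on hF = 6.742 gives T ≈ 324.5 K, at which ψ = 0.21.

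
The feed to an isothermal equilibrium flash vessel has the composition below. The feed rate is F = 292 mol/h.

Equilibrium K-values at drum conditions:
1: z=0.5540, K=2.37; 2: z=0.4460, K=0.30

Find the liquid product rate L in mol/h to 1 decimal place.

L = 156.0 mol/h

Rachford–Rice: g(ψ) = Σ zᵢ(Kᵢ−1)/(1+ψ(Kᵢ−1)) = 0.
g(0) = ΣzᵢKᵢ − 1 = 0.4468 and g(1) = 1 − Σzᵢ/Kᵢ = -0.7204, so a root lies in (0, 1).
Iterate (Newton) starting at ψ = 0.5:
  ψ = 0.5000: g = -0.02987, g' = -0.8835 → ψ = 0.4662
  ψ = 0.4662: g = -0.00026, g' = -0.8688 → ψ = 0.4659
Converged at ψ = 0.4659.
Then V = ψ·F = 0.4659·292 = 136.0 mol/h and L = F − V = 156.0 mol/h.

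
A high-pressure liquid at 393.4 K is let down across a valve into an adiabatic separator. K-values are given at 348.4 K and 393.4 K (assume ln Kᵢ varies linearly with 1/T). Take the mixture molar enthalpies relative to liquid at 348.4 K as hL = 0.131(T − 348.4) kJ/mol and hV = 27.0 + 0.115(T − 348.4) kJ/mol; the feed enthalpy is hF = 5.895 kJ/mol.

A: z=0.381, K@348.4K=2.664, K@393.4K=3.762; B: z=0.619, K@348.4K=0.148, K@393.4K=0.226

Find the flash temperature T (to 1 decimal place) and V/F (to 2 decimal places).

Adiabatic flash: solve Rachford–Rice at each trial T, then check hF = ψ·hV(T) + (1−ψ)·hL(T).
  T = 348.4 K: K = (2.664, 0.148), RR gives ψ = 0.075, H_out = 2.030 kJ/mol
  T = 393.4 K: K = (3.762, 0.226), RR gives ψ = 0.268, H_out = 12.942 kJ/mol
  T = 370.9 K: K = (3.199, 0.185), RR gives ψ = 0.186, H_out = 7.906 kJ/mol
  T = 359.6 K: K = (2.926, 0.166), RR gives ψ = 0.136, H_out = 5.103 kJ/mol
  T = 365.2 K: K = (3.061, 0.175), RR gives ψ = 0.162, H_out = 6.523 kJ/mol
  T = 362.4 K: K = (2.993, 0.171), RR gives ψ = 0.149, H_out = 5.821 kJ/mol
  T = 363.8 K: K = (3.027, 0.173), RR gives ψ = 0.155, H_out = 6.174 kJ/mol
Linear interpolation between T = 362.4 (H_out = 5.821) and T = 363.8 (H_out = 6.174) on hF = 5.895 gives T ≈ 362.7 K, at which ψ = 0.15.

T = 362.7 K, V/F = 0.15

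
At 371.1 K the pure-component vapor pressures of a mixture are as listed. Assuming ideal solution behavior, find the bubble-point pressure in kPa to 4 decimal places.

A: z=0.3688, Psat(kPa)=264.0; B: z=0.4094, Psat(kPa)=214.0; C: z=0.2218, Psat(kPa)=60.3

Pbub = 198.3493 kPa

At the bubble point ψ → 0, so ΣzᵢKᵢ = 1 with Kᵢ = Pᵢˢᵃᵗ/P ⇒ P = ΣzᵢPᵢˢᵃᵗ.
P = 0.3688·264.0 + 0.4094·214.0 + 0.2218·60.3 = 198.3493 kPa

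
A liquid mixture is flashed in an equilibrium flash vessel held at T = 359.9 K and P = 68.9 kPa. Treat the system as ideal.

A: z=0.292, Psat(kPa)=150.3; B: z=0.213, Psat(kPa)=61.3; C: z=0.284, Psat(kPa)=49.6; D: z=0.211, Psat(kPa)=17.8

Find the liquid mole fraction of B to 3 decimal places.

Raoult's law: Kᵢ = Pᵢˢᵃᵗ/P = Pᵢˢᵃᵗ/68.9.
  K_A = 150.3/68.9 = 2.18142, K_B = 61.3/68.9 = 0.88970, K_C = 49.6/68.9 = 0.71988, K_D = 17.8/68.9 = 0.25835
Material balance + equilibrium reduce to Σ zᵢ(Kᵢ−1)/(1+ψ(Kᵢ−1)) = 0.
Check two-phase: ΣzᵢKᵢ = 1.085 > 1 and Σzᵢ/Kᵢ = 1.585 > 1, so g(0) = 0.085 > 0 and g(1) = -0.585 < 0.
Iterate (Newton) starting at ψ = 0.33:
  ψ = 0.330: g = -0.0710, g' = -0.444 → ψ = 0.170
  ψ = 0.170: g = 0.0007, g' = -0.462 → ψ = 0.172
Converged at ψ = 0.172.
Compositions from xᵢ = zᵢ/(1+ψ(Kᵢ−1)), yᵢ = Kᵢxᵢ:
  A: x = 0.243, y = 0.530
  B: x = 0.217, y = 0.193
  C: x = 0.298, y = 0.215
  D: x = 0.242, y = 0.062

x_B = 0.217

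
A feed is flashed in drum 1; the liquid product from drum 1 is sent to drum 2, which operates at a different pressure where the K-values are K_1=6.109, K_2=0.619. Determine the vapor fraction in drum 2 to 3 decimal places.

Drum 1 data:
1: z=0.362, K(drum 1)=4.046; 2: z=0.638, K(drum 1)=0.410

Drum 1:
Rachford–Rice: g(ψ₁) = Σ zᵢ(Kᵢ−1)/(1+ψ₁(Kᵢ−1)) = 0.
Check two-phase: ΣzᵢKᵢ = 1.726 > 1 and Σzᵢ/Kᵢ = 1.646 > 1, so g(0) = 0.726 > 0 and g(1) = -0.646 < 0.
Binary case is linear: z₁(K₁−1)(1+ψ₁(K₂−1)) + z₂(K₂−1)(1+ψ₁(K₁−1)) = 0
⇒ ψ₁ = [z₁(K₁−1)+z₂(K₂−1)] / [−(K₁−1)(K₂−1)] = 0.7262/1.7971 = 0.404
Drum-1 compositions:
  1: x = 0.162, y = 0.657
  2: x = 0.838, y = 0.343
Drum-2 feed = drum-1 liquid: z₂ = (0.1623, 0.8377).
Drum 2:
Rachford–Rice: g(ψ₂) = Σ zᵢ(Kᵢ−1)/(1+ψ₂(Kᵢ−1)) = 0.
Feasibility: ΣzᵢKᵢ = 1.510, Σzᵢ/Kᵢ = 1.380 — both > 1, two phases present.
Binary case is linear: z₁(K₁−1)(1+ψ₂(K₂−1)) + z₂(K₂−1)(1+ψ₂(K₁−1)) = 0
⇒ ψ₂ = [z₁(K₁−1)+z₂(K₂−1)] / [−(K₁−1)(K₂−1)] = 0.5098/1.9465 = 0.262
  1: x = 0.069, y = 0.424
  2: x = 0.931, y = 0.576

V/F (drum 2) = 0.262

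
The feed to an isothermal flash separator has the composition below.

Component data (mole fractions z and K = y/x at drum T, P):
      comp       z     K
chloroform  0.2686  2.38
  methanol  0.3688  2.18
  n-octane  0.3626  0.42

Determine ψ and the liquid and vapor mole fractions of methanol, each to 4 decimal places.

Let ψ = V/F and solve Σ zᵢ(Kᵢ−1)/(1+ψ(Kᵢ−1)) = 0.
Feasibility: ΣzᵢKᵢ = 1.5955, Σzᵢ/Kᵢ = 1.1454 — both > 1, two phases present.
Newton iteration, ψ⁰ = 0.5:
  ψ = 0.5000: g = 0.19682, g' = -0.6242 → ψ = 0.8153
  ψ = 0.8153: g = -0.00276, g' = -0.6857 → ψ = 0.8113
Converged at ψ = 0.8113.
Compositions from xᵢ = zᵢ/(1+ψ(Kᵢ−1)), yᵢ = Kᵢxᵢ:
  chloroform: x = 0.1267, y = 0.3016
  methanol: x = 0.1884, y = 0.4108
  n-octane: x = 0.6849, y = 0.2876

ψ = 0.8113, x_methanol = 0.1884, y_methanol = 0.4108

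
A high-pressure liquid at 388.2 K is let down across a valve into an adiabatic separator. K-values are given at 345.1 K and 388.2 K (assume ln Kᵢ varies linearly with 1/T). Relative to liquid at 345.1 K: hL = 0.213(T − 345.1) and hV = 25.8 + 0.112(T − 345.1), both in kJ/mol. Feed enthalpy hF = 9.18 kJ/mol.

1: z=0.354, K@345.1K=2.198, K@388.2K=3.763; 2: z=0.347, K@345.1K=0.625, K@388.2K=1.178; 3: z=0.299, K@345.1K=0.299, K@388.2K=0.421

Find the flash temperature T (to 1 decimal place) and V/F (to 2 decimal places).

T = 353.5 K, V/F = 0.30

Adiabatic flash: solve Rachford–Rice at each trial T, then check hF = ψ·hV(T) + (1−ψ)·hL(T).
  T = 345.1 K: K = (2.198, 0.625, 0.299), RR gives ψ = 0.129, H_out = 3.334 kJ/mol
  T = 388.2 K: K = (3.763, 1.178, 0.421), RR gives ψ = 0.858, H_out = 27.573 kJ/mol
  T = 366.6 K: K = (2.920, 0.874, 0.358), RR gives ψ = 0.528, H_out = 17.065 kJ/mol
  T = 355.9 K: K = (2.546, 0.743, 0.328), RR gives ψ = 0.341, H_out = 10.734 kJ/mol
  T = 350.5 K: K = (2.368, 0.682, 0.314), RR gives ψ = 0.239, H_out = 7.196 kJ/mol
  T = 353.2 K: K = (2.456, 0.712, 0.321), RR gives ψ = 0.291, H_out = 8.999 kJ/mol
  T = 354.5 K: K = (2.499, 0.727, 0.324), RR gives ψ = 0.315, H_out = 9.842 kJ/mol
Linear interpolation between T = 353.2 (H_out = 8.999) and T = 354.5 (H_out = 9.842) on hF = 9.18 gives T ≈ 353.5 K, at which ψ = 0.30.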